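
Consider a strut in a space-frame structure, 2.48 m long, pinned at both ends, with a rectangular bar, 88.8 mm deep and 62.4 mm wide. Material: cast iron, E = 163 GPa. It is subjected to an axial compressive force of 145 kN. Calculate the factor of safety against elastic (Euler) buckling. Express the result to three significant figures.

Buckling occurs about the weak axis: I_min = h·b³/12 with b = 62.4 mm (the shorter side).
I_min = 88.8×62.4³/12 = 1.798×10^6 mm⁴
I = 1.798×10^6 mm⁴ = 1.798×10^-6 m⁴
Effective length L_e = K·L = 1 × 2.48 = 2.480 m
P_cr = π²EI / L_e² = π² × 163×10⁹ × 1.798×10^-6 / 2.480² = 4.703×10^5 N
Factor of safety n = P_cr / P = 470.29 / 145 = 3.24

n ≈ 3.24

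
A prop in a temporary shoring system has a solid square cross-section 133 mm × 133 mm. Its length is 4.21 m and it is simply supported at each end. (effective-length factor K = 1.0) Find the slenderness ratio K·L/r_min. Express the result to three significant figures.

For a square r = a/√12 = 133/√12 = 38.39 mm
L_e = K·L = 1 × 4.21 m = 4.210 m = 4210.0 mm
λ = L_e / r_min = 4210.0 / 38.39 = 110

λ ≈ 110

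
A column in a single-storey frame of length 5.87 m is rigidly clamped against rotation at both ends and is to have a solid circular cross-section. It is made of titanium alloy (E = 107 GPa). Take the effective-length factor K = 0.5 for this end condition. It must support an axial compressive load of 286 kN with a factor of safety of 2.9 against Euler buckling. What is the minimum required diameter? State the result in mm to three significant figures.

d ≈ 108 mm

Required P_cr = n·P = 2.9 × 286 = 829.4 kN
L_e = K·L = 0.5 × 5.87 = 2.935 m
Required I = P_cr·L_e²/(π²E) = 8.294×10^5 × 2.935² / (π² × 1.07×10^11) = 6.765×10^-6 m⁴
I_req = 6.765×10^6 mm⁴
Solid circle: I = πd⁴/64  ⇒  d = (64I/π)^(1/4) = (64×6.765×10^6/π)^(1/4) = 108 mm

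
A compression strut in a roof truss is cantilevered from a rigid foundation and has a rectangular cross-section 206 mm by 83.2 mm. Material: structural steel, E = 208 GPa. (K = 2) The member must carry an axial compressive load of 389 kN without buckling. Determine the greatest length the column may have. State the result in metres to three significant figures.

L_max ≈ 3.61 m

Buckling occurs about the weak axis: I_min = h·b³/12 with b = 83.2 mm (the shorter side).
I_min = 206×83.2³/12 = 9.887×10^6 mm⁴
I = 9.887×10^-6 m⁴
At the buckling limit P_cr = P = 3.890×10^5 N
From P_cr = π²EI/(K·L)²:  L = (1/K)·√(π²EI/P_cr) = (1/2)·√(π²×2.08×10^11×9.887×10^-6/3.890×10^5)
L = 3.61 m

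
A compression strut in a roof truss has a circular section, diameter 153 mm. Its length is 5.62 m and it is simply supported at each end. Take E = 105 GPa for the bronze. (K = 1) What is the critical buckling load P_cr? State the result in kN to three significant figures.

P_cr ≈ 883 kN

I = πd⁴/64 = π×153⁴/64 = 2.690×10^7 mm⁴
I = 2.690×10^7 mm⁴ = 2.690×10^-5 m⁴
Effective length L_e = K·L = 1 × 5.62 = 5.620 m
P_cr = π²EI / L_e² = π² × 105×10⁹ × 2.690×10^-5 / 5.620² = 8.826×10^5 N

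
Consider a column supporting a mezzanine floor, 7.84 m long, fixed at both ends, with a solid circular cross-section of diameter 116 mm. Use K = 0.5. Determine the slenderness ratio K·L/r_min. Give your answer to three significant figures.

For a solid circle r = d/4 = 116/4 = 29.00 mm
L_e = K·L = 0.5 × 7.84 m = 3.920 m = 3920.0 mm
λ = L_e / r_min = 3920.0 / 29.00 = 135

λ ≈ 135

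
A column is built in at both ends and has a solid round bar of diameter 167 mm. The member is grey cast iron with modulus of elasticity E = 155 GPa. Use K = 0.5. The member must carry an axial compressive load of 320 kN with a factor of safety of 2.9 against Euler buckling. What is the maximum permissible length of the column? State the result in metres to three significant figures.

I = πd⁴/64 = π×167⁴/64 = 3.818×10^7 mm⁴
I = 3.818×10^-5 m⁴
Required critical load P_cr = n·P = 2.9 × 320 = 928.0 kN = 9.280×10^5 N
From P_cr = π²EI/(K·L)²:  L = (1/K)·√(π²EI/P_cr) = (1/0.5)·√(π²×1.55×10^11×3.818×10^-5/9.280×10^5)
L = 15.9 m

L_max ≈ 15.9 m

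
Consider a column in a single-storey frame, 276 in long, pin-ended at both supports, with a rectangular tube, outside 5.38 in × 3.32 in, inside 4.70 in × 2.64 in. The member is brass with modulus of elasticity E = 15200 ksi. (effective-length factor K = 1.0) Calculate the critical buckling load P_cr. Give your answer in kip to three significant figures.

Weak-axis I_min = (h_o·b_o³ − h_i·b_i³)/12 with b_o = 3.32, b_i = 2.640 in (shorter outer/inner sides).
I_min = (5.38×3.32³ − 4.700×2.640³)/12 = 9.200 in⁴
Effective length L_e = K·L = 1 × 276 = 276.0 in
P_cr = π²EI / L_e² = π² × 15200×10³ × 9.200 / 276.0² = 1.812×10^4 lb

P_cr ≈ 18.1 kip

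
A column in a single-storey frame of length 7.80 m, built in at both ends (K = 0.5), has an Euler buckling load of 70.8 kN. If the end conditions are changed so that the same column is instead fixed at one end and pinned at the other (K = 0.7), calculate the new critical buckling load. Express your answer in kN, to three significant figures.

P_cr ≈ 36.1 kN

P_cr ∝ 1/K², so P_cr,new = P_cr,old × (K_old/K_new)² = 70.8 × (0.5/0.7)²
= 70.8 × 0.5102 = 36.1 kN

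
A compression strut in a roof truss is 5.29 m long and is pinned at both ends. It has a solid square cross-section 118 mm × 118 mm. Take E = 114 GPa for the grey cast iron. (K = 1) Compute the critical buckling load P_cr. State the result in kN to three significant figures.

P_cr ≈ 650 kN

I = a⁴/12 = 118⁴/12 = 1.616×10^7 mm⁴
I = 1.616×10^7 mm⁴ = 1.616×10^-5 m⁴
Effective length L_e = K·L = 1 × 5.29 = 5.290 m
P_cr = π²EI / L_e² = π² × 114×10⁹ × 1.616×10^-5 / 5.290² = 6.496×10^5 N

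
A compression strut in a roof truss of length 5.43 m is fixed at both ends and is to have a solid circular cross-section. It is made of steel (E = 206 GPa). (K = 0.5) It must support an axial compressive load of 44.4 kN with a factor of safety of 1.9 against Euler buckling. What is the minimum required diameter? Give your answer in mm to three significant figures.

Required P_cr = n·P = 1.9 × 44.4 = 84.36 kN
L_e = K·L = 0.5 × 5.43 = 2.715 m
Required I = P_cr·L_e²/(π²E) = 8.436×10^4 × 2.715² / (π² × 2.06×10^11) = 3.059×10^-7 m⁴
I_req = 3.059×10^5 mm⁴
Solid circle: I = πd⁴/64  ⇒  d = (64I/π)^(1/4) = (64×3.059×10^5/π)^(1/4) = 50.0 mm

d ≈ 50.0 mm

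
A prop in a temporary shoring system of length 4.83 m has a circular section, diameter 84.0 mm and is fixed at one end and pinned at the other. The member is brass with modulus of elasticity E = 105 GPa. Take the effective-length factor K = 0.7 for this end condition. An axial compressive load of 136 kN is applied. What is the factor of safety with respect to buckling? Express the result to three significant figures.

I = πd⁴/64 = π×84.0⁴/64 = 2.444×10^6 mm⁴
I = 2.444×10^6 mm⁴ = 2.444×10^-6 m⁴
Effective length L_e = K·L = 0.7 × 4.83 = 3.381 m
P_cr = π²EI / L_e² = π² × 105×10⁹ × 2.444×10^-6 / 3.381² = 2.216×10^5 N
Factor of safety n = P_cr / P = 221.56 / 136 = 1.63

n ≈ 1.63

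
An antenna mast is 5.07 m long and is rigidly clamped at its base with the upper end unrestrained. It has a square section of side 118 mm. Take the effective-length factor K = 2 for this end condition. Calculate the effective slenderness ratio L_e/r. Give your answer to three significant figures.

λ ≈ 298

I = a⁴/12 = 118⁴/12 = 1.616×10^7 mm⁴
A = 1.392×10^4 mm²;  r_min = √(I/A) = √(1.616×10^7/1.392×10^4) = 34.06 mm
L_e = K·L = 2 × 5.07 m = 10.14 m = 10140 mm
λ = L_e / r_min = 10140 / 34.06 = 298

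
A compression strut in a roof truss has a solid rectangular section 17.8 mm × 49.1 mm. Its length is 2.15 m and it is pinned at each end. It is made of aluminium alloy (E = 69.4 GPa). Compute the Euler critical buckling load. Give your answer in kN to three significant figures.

Buckling occurs about the weak axis: I_min = h·b³/12 with b = 17.8 mm (the shorter side).
I_min = 49.1×17.8³/12 = 2.308×10^4 mm⁴
I = 2.308×10^4 mm⁴ = 2.308×10^-8 m⁴
Effective length L_e = K·L = 1 × 2.15 = 2.150 m
P_cr = π²EI / L_e² = π² × 69.4×10⁹ × 2.308×10^-8 / 2.150² = 3.419×10^3 N

P_cr ≈ 3.42 kN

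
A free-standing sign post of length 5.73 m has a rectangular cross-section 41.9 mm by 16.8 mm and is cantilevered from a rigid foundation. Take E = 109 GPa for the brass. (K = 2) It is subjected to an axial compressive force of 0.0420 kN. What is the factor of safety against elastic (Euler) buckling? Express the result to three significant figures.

Buckling occurs about the weak axis: I_min = h·b³/12 with b = 16.8 mm (the shorter side).
I_min = 41.9×16.8³/12 = 1.656×10^4 mm⁴
I = 1.656×10^4 mm⁴ = 1.656×10^-8 m⁴
Effective length L_e = K·L = 2 × 5.73 = 11.46 m
P_cr = π²EI / L_e² = π² × 109×10⁹ × 1.656×10^-8 / 11.46² = 135.6 N
Factor of safety n = P_cr / P = 0.13562 / 0.0420 = 3.23

n ≈ 3.23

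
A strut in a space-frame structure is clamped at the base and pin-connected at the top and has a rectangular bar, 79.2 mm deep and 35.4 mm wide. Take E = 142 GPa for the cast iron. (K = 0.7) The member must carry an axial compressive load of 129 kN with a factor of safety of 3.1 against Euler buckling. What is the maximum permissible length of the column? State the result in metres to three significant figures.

Buckling occurs about the weak axis: I_min = h·b³/12 with b = 35.4 mm (the shorter side).
I_min = 79.2×35.4³/12 = 2.928×10^5 mm⁴
I = 2.928×10^-7 m⁴
Required critical load P_cr = n·P = 3.1 × 129 = 399.9 kN = 3.999×10^5 N
From P_cr = π²EI/(K·L)²:  L = (1/K)·√(π²EI/P_cr) = (1/0.7)·√(π²×1.42×10^11×2.928×10^-7/3.999×10^5)
L = 1.45 m

L_max ≈ 1.45 m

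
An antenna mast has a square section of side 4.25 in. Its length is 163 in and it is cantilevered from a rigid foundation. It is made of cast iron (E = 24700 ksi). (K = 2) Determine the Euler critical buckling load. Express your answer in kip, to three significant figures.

P_cr ≈ 62.4 kip

I = a⁴/12 = 4.25⁴/12 = 27.19 in⁴
Effective length L_e = K·L = 2 × 163 = 326.0 in
P_cr = π²EI / L_e² = π² × 24700×10³ × 27.19 / 326.0² = 6.236×10^4 lb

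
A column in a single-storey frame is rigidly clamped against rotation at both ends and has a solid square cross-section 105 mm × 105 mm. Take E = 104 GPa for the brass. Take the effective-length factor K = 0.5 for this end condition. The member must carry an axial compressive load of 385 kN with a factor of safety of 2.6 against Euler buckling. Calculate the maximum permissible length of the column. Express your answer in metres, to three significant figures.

L_max ≈ 6.45 m

I = a⁴/12 = 105⁴/12 = 1.013×10^7 mm⁴
I = 1.013×10^-5 m⁴
Required critical load P_cr = n·P = 2.6 × 385 = 1001 kN = 1.001×10^6 N
From P_cr = π²EI/(K·L)²:  L = (1/K)·√(π²EI/P_cr) = (1/0.5)·√(π²×1.04×10^11×1.013×10^-5/1.001×10^6)
L = 6.45 m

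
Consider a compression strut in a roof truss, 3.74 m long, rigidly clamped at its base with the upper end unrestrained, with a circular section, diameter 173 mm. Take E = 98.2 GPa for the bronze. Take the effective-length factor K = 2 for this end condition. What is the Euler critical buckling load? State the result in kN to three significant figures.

I = πd⁴/64 = π×173⁴/64 = 4.397×10^7 mm⁴
I = 4.397×10^7 mm⁴ = 4.397×10^-5 m⁴
Effective length L_e = K·L = 2 × 3.74 = 7.480 m
P_cr = π²EI / L_e² = π² × 98.2×10⁹ × 4.397×10^-5 / 7.480² = 7.617×10^5 N

P_cr ≈ 762 kN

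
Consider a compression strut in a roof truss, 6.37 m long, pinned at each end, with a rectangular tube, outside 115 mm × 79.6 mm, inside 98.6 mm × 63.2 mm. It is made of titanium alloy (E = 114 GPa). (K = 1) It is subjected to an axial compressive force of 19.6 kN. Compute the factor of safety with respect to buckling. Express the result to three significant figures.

Weak-axis I_min = (h_o·b_o³ − h_i·b_i³)/12 with b_o = 79.6, b_i = 63.20 mm (shorter outer/inner sides).
I_min = (115×79.6³ − 98.60×63.20³)/12 = 2.759×10^6 mm⁴
I = 2.759×10^6 mm⁴ = 2.759×10^-6 m⁴
Effective length L_e = K·L = 1 × 6.37 = 6.370 m
P_cr = π²EI / L_e² = π² × 114×10⁹ × 2.759×10^-6 / 6.370² = 7.651×10^4 N
Factor of safety n = P_cr / P = 76.510 / 19.6 = 3.90

n ≈ 3.90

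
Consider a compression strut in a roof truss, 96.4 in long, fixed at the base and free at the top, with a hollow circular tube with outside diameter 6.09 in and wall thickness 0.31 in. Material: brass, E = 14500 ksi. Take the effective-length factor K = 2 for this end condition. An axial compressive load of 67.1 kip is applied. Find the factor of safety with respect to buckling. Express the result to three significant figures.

Inner diameter d_i = 6.09 − 2×0.31 = 5.470 in
I = π(d_o⁴ − d_i⁴)/64 = π(6.09⁴ − 5.470⁴)/64 = 23.58 in⁴
Effective length L_e = K·L = 2 × 96.4 = 192.8 in
P_cr = π²EI / L_e² = π² × 14500×10³ × 23.58 / 192.8² = 9.076×10^4 lb
Factor of safety n = P_cr / P = 90.762 / 67.1 = 1.35

n ≈ 1.35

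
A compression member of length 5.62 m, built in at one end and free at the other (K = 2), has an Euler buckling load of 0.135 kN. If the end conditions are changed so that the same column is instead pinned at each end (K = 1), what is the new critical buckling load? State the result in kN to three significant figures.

P_cr ∝ 1/K², so P_cr,new = P_cr,old × (K_old/K_new)² = 0.135 × (2/1)²
= 0.135 × 4.000 = 0.540 kN

P_cr ≈ 0.540 kN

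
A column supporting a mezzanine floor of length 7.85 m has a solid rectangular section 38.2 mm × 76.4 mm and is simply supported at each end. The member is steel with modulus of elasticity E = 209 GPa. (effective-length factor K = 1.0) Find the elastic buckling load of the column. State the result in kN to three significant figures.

Buckling occurs about the weak axis: I_min = h·b³/12 with b = 38.2 mm (the shorter side).
I_min = 76.4×38.2³/12 = 3.549×10^5 mm⁴
I = 3.549×10^5 mm⁴ = 3.549×10^-7 m⁴
Effective length L_e = K·L = 1 × 7.85 = 7.850 m
P_cr = π²EI / L_e² = π² × 209×10⁹ × 3.549×10^-7 / 7.850² = 1.188×10^4 N

P_cr ≈ 11.9 kN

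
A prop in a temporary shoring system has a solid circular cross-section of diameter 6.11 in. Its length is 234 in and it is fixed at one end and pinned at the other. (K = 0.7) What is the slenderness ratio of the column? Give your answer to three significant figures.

λ ≈ 107

For a solid circle r = d/4 = 6.11/4 = 1.528 in
L_e = K·L = 0.7 × 234 = 163.8 in
λ = L_e / r_min = 163.80 / 1.528 = 107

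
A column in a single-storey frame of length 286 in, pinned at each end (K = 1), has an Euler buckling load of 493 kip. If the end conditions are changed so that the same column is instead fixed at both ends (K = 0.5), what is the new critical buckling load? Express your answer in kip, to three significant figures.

P_cr ≈ 1970 kip

P_cr ∝ 1/K², so P_cr,new = P_cr,old × (K_old/K_new)² = 493 × (1/0.5)²
= 493 × 4.000 = 1970 kip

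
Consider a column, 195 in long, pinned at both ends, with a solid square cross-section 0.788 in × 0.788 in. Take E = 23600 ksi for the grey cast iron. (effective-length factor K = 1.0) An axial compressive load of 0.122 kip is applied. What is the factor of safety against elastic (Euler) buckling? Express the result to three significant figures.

n ≈ 1.61

I = a⁴/12 = 0.788⁴/12 = 3.213×10^-2 in⁴
Effective length L_e = K·L = 1 × 195 = 195.0 in
P_cr = π²EI / L_e² = π² × 23600×10³ × 3.213×10^-2 / 195.0² = 196.8 lb
Factor of safety n = P_cr / P = 0.19682 / 0.122 = 1.61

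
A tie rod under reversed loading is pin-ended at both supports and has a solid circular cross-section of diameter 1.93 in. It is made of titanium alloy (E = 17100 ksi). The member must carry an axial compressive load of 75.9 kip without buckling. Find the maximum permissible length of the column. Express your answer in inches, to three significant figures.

I = πd⁴/64 = π×1.93⁴/64 = 0.6811 in⁴
At the buckling limit P_cr = P = 7.590×10^4 lb
From P_cr = π²EI/(K·L)²:  L = (1/K)·√(π²EI/P_cr) = (1/1)·√(π²×1.71×10^7×0.6811/7.590×10^4)
L = 38.9 in

L_max ≈ 38.9 in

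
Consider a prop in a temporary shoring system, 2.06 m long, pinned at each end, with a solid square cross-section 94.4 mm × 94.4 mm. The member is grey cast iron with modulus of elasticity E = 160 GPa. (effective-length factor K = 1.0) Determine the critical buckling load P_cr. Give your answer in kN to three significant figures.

I = a⁴/12 = 94.4⁴/12 = 6.618×10^6 mm⁴
I = 6.618×10^6 mm⁴ = 6.618×10^-6 m⁴
Effective length L_e = K·L = 1 × 2.06 = 2.060 m
P_cr = π²EI / L_e² = π² × 160×10⁹ × 6.618×10^-6 / 2.060² = 2.463×10^6 N

P_cr ≈ 2460 kN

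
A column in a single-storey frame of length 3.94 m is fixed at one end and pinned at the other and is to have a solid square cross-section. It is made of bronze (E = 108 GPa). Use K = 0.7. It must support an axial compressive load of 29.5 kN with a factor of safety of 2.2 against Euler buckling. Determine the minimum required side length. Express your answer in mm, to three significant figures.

Required P_cr = n·P = 2.2 × 29.5 = 64.90 kN
L_e = K·L = 0.7 × 3.94 = 2.758 m
Required I = P_cr·L_e²/(π²E) = 6.490×10^4 × 2.758² / (π² × 1.08×10^11) = 4.631×10^-7 m⁴
I_req = 4.631×10^5 mm⁴
Solid square: I = a⁴/12  ⇒  a = (12I)^(1/4) = (12×4.631×10^5)^(1/4) = 48.6 mm

a ≈ 48.6 mm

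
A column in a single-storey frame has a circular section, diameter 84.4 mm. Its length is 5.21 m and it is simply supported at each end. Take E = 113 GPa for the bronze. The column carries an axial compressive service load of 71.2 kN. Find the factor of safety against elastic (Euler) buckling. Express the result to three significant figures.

n ≈ 1.44

I = πd⁴/64 = π×84.4⁴/64 = 2.491×10^6 mm⁴
I = 2.491×10^6 mm⁴ = 2.491×10^-6 m⁴
Effective length L_e = K·L = 1 × 5.21 = 5.210 m
P_cr = π²EI / L_e² = π² × 113×10⁹ × 2.491×10^-6 / 5.210² = 1.023×10^5 N
Factor of safety n = P_cr / P = 102.34 / 71.2 = 1.44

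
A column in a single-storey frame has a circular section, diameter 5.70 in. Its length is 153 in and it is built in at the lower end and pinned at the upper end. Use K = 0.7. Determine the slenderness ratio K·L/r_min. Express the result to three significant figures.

λ ≈ 75.2

For a solid circle r = d/4 = 5.70/4 = 1.425 in
L_e = K·L = 0.7 × 153 = 107.1 in
λ = L_e / r_min = 107.10 / 1.425 = 75.2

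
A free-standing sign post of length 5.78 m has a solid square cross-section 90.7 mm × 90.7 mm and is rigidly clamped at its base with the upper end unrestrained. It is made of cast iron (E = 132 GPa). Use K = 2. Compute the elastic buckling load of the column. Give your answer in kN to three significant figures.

I = a⁴/12 = 90.7⁴/12 = 5.640×10^6 mm⁴
I = 5.640×10^6 mm⁴ = 5.640×10^-6 m⁴
Effective length L_e = K·L = 2 × 5.78 = 11.56 m
P_cr = π²EI / L_e² = π² × 132×10⁹ × 5.640×10^-6 / 11.56² = 5.498×10^4 N

P_cr ≈ 55.0 kN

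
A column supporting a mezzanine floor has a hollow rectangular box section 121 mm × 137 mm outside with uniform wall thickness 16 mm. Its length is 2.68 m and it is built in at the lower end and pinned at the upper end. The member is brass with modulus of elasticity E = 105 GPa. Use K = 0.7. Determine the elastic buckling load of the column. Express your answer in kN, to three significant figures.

P_cr ≈ 4140 kN

Inner dimensions: h_i = 137 − 2×16 = 105.0 mm, b_i = 121 − 2×16 = 89.00 mm
Weak-axis I_min = (h_o·b_o³ − h_i·b_i³)/12 with b_o = 121, b_i = 89.00 mm (shorter outer/inner sides).
I_min = (137×121³ − 105.0×89.00³)/12 = 1.406×10^7 mm⁴
I = 1.406×10^7 mm⁴ = 1.406×10^-5 m⁴
Effective length L_e = K·L = 0.7 × 2.68 = 1.876 m
P_cr = π²EI / L_e² = π² × 105×10⁹ × 1.406×10^-5 / 1.876² = 4.139×10^6 N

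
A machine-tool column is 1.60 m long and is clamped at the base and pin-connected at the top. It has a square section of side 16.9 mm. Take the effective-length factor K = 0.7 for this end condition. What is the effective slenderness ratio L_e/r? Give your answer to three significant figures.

λ ≈ 230

I = a⁴/12 = 16.9⁴/12 = 6.798×10^3 mm⁴
A = 285.6 mm²;  r_min = √(I/A) = √(6.798×10^3/285.6) = 4.879 mm
L_e = K·L = 0.7 × 1.60 m = 1.120 m = 1120.0 mm
λ = L_e / r_min = 1120.0 / 4.879 = 230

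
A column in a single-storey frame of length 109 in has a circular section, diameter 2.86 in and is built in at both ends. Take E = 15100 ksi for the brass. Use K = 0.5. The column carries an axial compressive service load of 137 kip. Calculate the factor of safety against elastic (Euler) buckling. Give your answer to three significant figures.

I = πd⁴/64 = π×2.86⁴/64 = 3.284 in⁴
Effective length L_e = K·L = 0.5 × 109 = 54.50 in
P_cr = π²EI / L_e² = π² × 15100×10³ × 3.284 / 54.50² = 1.648×10^5 lb
Factor of safety n = P_cr / P = 164.79 / 137 = 1.20

n ≈ 1.20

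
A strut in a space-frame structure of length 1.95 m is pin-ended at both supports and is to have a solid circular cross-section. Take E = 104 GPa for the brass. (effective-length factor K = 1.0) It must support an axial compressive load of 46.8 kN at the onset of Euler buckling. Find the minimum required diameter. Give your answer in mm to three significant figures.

d ≈ 43.4 mm

L_e = K·L = 1 × 1.95 = 1.950 m
Required I = P_cr·L_e²/(π²E) = 4.680×10^4 × 1.950² / (π² × 1.04×10^11) = 1.734×10^-7 m⁴
I_req = 1.734×10^5 mm⁴
Solid circle: I = πd⁴/64  ⇒  d = (64I/π)^(1/4) = (64×1.734×10^5/π)^(1/4) = 43.4 mm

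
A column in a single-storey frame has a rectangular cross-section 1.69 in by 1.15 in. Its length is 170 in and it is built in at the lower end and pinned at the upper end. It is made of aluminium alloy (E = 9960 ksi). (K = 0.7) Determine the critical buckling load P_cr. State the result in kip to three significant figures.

P_cr ≈ 1.49 kip

Buckling occurs about the weak axis: I_min = h·b³/12 with b = 1.15 in (the shorter side).
I_min = 1.69×1.15³/12 = 0.2142 in⁴
Effective length L_e = K·L = 0.7 × 170 = 119.0 in
P_cr = π²EI / L_e² = π² × 9960×10³ × 0.2142 / 119.0² = 1.487×10^3 lb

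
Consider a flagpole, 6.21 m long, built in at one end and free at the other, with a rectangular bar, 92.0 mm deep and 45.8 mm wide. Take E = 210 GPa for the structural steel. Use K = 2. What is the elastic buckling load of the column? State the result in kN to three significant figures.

Buckling occurs about the weak axis: I_min = h·b³/12 with b = 45.8 mm (the shorter side).
I_min = 92.0×45.8³/12 = 7.366×10^5 mm⁴
I = 7.366×10^5 mm⁴ = 7.366×10^-7 m⁴
Effective length L_e = K·L = 2 × 6.21 = 12.42 m
P_cr = π²EI / L_e² = π² × 210×10⁹ × 7.366×10^-7 / 12.42² = 9.896×10^3 N

P_cr ≈ 9.90 kN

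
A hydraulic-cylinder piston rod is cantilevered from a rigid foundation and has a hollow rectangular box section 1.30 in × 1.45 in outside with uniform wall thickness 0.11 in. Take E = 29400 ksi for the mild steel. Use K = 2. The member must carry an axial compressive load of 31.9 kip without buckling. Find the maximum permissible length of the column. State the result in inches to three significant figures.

Inner dimensions: h_i = 1.45 − 2×0.11 = 1.230 in, b_i = 1.30 − 2×0.11 = 1.080 in
Weak-axis I_min = (h_o·b_o³ − h_i·b_i³)/12 with b_o = 1.30, b_i = 1.080 in (shorter outer/inner sides).
I_min = (1.45×1.30³ − 1.230×1.080³)/12 = 0.1364 in⁴
At the buckling limit P_cr = P = 3.190×10^4 lb
From P_cr = π²EI/(K·L)²:  L = (1/K)·√(π²EI/P_cr) = (1/2)·√(π²×2.94×10^7×0.1364/3.190×10^4)
L = 17.6 in

L_max ≈ 17.6 in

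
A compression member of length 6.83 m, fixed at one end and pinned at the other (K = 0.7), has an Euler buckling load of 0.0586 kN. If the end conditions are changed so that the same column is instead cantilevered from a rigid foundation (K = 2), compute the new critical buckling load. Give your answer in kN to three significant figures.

P_cr ∝ 1/K², so P_cr,new = P_cr,old × (K_old/K_new)² = 0.0586 × (0.7/2)²
= 0.0586 × 0.1225 = 0.00718 kN

P_cr ≈ 0.00718 kN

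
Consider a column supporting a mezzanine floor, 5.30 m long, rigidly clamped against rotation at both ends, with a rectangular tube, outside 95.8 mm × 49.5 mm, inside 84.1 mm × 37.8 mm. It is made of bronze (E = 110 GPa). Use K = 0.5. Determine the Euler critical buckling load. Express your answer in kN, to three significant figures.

P_cr ≈ 91.2 kN

Weak-axis I_min = (h_o·b_o³ − h_i·b_i³)/12 with b_o = 49.5, b_i = 37.80 mm (shorter outer/inner sides).
I_min = (95.8×49.5³ − 84.10×37.80³)/12 = 5.898×10^5 mm⁴
I = 5.898×10^5 mm⁴ = 5.898×10^-7 m⁴
Effective length L_e = K·L = 0.5 × 5.30 = 2.650 m
P_cr = π²EI / L_e² = π² × 110×10⁹ × 5.898×10^-7 / 2.650² = 9.117×10^4 N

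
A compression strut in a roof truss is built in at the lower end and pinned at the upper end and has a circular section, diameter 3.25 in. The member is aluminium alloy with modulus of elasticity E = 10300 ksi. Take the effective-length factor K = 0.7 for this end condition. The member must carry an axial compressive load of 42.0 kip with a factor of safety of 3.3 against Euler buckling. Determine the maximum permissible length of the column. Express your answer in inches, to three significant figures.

I = πd⁴/64 = π×3.25⁴/64 = 5.477 in⁴
Required critical load P_cr = n·P = 3.3 × 42.0 = 138.6 kip = 1.386×10^5 lb
From P_cr = π²EI/(K·L)²:  L = (1/K)·√(π²EI/P_cr) = (1/0.7)·√(π²×1.03×10^7×5.477/1.386×10^5)
L = 90.5 in

L_max ≈ 90.5 in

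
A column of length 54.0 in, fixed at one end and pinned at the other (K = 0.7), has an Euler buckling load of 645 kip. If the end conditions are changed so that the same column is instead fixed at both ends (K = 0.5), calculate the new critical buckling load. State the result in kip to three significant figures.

P_cr ∝ 1/K², so P_cr,new = P_cr,old × (K_old/K_new)² = 645 × (0.7/0.5)²
= 645 × 1.960 = 1260 kip

P_cr ≈ 1260 kip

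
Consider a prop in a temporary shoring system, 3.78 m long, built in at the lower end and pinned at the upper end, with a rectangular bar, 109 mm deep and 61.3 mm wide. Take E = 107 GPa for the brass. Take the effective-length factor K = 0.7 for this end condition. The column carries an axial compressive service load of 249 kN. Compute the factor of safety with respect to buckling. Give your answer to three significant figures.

Buckling occurs about the weak axis: I_min = h·b³/12 with b = 61.3 mm (the shorter side).
I_min = 109×61.3³/12 = 2.092×10^6 mm⁴
I = 2.092×10^6 mm⁴ = 2.092×10^-6 m⁴
Effective length L_e = K·L = 0.7 × 3.78 = 2.646 m
P_cr = π²EI / L_e² = π² × 107×10⁹ × 2.092×10^-6 / 2.646² = 3.156×10^5 N
Factor of safety n = P_cr / P = 315.60 / 249 = 1.27

n ≈ 1.27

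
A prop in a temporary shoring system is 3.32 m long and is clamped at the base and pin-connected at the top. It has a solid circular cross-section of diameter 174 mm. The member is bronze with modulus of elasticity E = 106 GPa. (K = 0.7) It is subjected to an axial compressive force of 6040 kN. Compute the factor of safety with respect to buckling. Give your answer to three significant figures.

n ≈ 1.44

I = πd⁴/64 = π×174⁴/64 = 4.500×10^7 mm⁴
I = 4.500×10^7 mm⁴ = 4.500×10^-5 m⁴
Effective length L_e = K·L = 0.7 × 3.32 = 2.324 m
P_cr = π²EI / L_e² = π² × 106×10⁹ × 4.500×10^-5 / 2.324² = 8.716×10^6 N
Factor of safety n = P_cr / P = 8715.7 / 6040 = 1.44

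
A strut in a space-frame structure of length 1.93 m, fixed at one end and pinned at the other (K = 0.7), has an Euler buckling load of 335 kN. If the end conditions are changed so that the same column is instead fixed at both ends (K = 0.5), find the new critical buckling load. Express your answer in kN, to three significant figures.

P_cr ≈ 657 kN

P_cr ∝ 1/K², so P_cr,new = P_cr,old × (K_old/K_new)² = 335 × (0.7/0.5)²
= 335 × 1.960 = 657 kN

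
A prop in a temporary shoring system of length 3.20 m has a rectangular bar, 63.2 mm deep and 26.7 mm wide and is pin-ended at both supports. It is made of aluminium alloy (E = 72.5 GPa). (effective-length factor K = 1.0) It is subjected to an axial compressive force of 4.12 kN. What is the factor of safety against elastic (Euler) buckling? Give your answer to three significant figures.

Buckling occurs about the weak axis: I_min = h·b³/12 with b = 26.7 mm (the shorter side).
I_min = 63.2×26.7³/12 = 1.002×10^5 mm⁴
I = 1.002×10^5 mm⁴ = 1.002×10^-7 m⁴
Effective length L_e = K·L = 1 × 3.20 = 3.200 m
P_cr = π²EI / L_e² = π² × 72.5×10⁹ × 1.002×10^-7 / 3.200² = 7.005×10^3 N
Factor of safety n = P_cr / P = 7.0050 / 4.12 = 1.70

n ≈ 1.70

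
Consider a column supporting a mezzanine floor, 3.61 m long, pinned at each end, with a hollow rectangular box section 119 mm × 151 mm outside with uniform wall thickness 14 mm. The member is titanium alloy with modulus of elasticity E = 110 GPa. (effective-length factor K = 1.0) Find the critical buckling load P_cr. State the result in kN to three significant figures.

P_cr ≈ 1120 kN

Inner dimensions: h_i = 151 − 2×14 = 123.0 mm, b_i = 119 − 2×14 = 91.00 mm
Weak-axis I_min = (h_o·b_o³ − h_i·b_i³)/12 with b_o = 119, b_i = 91.00 mm (shorter outer/inner sides).
I_min = (151×119³ − 123.0×91.00³)/12 = 1.348×10^7 mm⁴
I = 1.348×10^7 mm⁴ = 1.348×10^-5 m⁴
Effective length L_e = K·L = 1 × 3.61 = 3.610 m
P_cr = π²EI / L_e² = π² × 110×10⁹ × 1.348×10^-5 / 3.610² = 1.123×10^6 N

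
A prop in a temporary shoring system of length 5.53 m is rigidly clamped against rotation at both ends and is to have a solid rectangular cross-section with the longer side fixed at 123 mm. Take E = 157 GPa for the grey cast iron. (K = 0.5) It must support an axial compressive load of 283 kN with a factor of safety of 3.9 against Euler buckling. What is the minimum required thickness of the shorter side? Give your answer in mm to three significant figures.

Required P_cr = n·P = 3.9 × 283 = 1104 kN
L_e = K·L = 0.5 × 5.53 = 2.765 m
Required I = P_cr·L_e²/(π²E) = 1.104×10^6 × 2.765² / (π² × 1.57×10^11) = 5.446×10^-6 m⁴
I_req = 5.446×10^6 mm⁴
Rectangle, weak axis: I_min = h·b³/12 with h = 123 mm fixed  ⇒  b = (12I/h)^(1/3) = 81.0 mm

b ≈ 81.0 mm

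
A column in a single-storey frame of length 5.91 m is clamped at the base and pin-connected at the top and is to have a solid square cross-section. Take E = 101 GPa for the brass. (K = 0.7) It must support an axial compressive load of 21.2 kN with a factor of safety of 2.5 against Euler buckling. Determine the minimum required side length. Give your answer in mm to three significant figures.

a ≈ 57.5 mm

Required P_cr = n·P = 2.5 × 21.2 = 53.00 kN
L_e = K·L = 0.7 × 5.91 = 4.137 m
Required I = P_cr·L_e²/(π²E) = 5.300×10^4 × 4.137² / (π² × 1.01×10^11) = 9.100×10^-7 m⁴
I_req = 9.100×10^5 mm⁴
Solid square: I = a⁴/12  ⇒  a = (12I)^(1/4) = (12×9.100×10^5)^(1/4) = 57.5 mm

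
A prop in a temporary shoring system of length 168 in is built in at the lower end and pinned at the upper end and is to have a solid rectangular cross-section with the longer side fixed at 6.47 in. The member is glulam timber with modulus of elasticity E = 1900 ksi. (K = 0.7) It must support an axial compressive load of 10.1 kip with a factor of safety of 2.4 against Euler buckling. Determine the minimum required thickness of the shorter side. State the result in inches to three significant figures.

b ≈ 3.21 in

Required P_cr = n·P = 2.4 × 10.1 = 24.24 kip
L_e = K·L = 0.7 × 168 = 117.6 in
Required I = P_cr·L_e²/(π²E) = 2.424×10^4 × 117.6² / (π² × 1.90×10^6) = 17.88 in⁴
Rectangle, weak axis: I_min = h·b³/12 with h = 6.47 in fixed  ⇒  b = (12I/h)^(1/3) = 3.21 in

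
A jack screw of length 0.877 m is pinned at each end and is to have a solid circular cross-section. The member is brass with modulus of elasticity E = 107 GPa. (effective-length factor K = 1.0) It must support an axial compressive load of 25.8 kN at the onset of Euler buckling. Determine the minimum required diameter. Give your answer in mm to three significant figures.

L_e = K·L = 1 × 0.877 = 0.8770 m
Required I = P_cr·L_e²/(π²E) = 2.580×10^4 × 0.8770² / (π² × 1.07×10^11) = 1.879×10^-8 m⁴
I_req = 1.879×10^4 mm⁴
Solid circle: I = πd⁴/64  ⇒  d = (64I/π)^(1/4) = (64×1.879×10^4/π)^(1/4) = 24.9 mm

d ≈ 24.9 mm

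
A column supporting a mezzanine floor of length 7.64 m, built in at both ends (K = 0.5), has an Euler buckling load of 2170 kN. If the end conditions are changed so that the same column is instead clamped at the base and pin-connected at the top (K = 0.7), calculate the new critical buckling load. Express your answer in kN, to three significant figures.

P_cr ∝ 1/K², so P_cr,new = P_cr,old × (K_old/K_new)² = 2170 × (0.5/0.7)²
= 2170 × 0.5102 = 1110 kN

P_cr ≈ 1110 kN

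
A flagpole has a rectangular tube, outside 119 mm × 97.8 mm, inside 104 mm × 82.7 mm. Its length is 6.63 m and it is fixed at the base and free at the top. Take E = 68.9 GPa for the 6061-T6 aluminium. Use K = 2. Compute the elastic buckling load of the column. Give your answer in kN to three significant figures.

Weak-axis I_min = (h_o·b_o³ − h_i·b_i³)/12 with b_o = 97.8, b_i = 82.70 mm (shorter outer/inner sides).
I_min = (119×97.8³ − 104.0×82.70³)/12 = 4.375×10^6 mm⁴
I = 4.375×10^6 mm⁴ = 4.375×10^-6 m⁴
Effective length L_e = K·L = 2 × 6.63 = 13.26 m
P_cr = π²EI / L_e² = π² × 68.9×10⁹ × 4.375×10^-6 / 13.26² = 1.692×10^4 N

P_cr ≈ 16.9 kN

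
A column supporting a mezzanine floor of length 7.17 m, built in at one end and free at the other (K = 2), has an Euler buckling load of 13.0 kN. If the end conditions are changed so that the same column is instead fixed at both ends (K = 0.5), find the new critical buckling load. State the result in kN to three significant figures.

P_cr ≈ 208 kN

P_cr ∝ 1/K², so P_cr,new = P_cr,old × (K_old/K_new)² = 13.0 × (2/0.5)²
= 13.0 × 16.00 = 208 kN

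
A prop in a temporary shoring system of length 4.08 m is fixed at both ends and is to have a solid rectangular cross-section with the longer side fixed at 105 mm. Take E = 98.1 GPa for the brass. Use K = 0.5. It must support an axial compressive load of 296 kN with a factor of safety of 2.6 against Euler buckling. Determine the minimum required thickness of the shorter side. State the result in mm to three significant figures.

Required P_cr = n·P = 2.6 × 296 = 769.6 kN
L_e = K·L = 0.5 × 4.08 = 2.040 m
Required I = P_cr·L_e²/(π²E) = 7.696×10^5 × 2.040² / (π² × 9.81×10^10) = 3.308×10^-6 m⁴
I_req = 3.308×10^6 mm⁴
Rectangle, weak axis: I_min = h·b³/12 with h = 105 mm fixed  ⇒  b = (12I/h)^(1/3) = 72.3 mm

b ≈ 72.3 mm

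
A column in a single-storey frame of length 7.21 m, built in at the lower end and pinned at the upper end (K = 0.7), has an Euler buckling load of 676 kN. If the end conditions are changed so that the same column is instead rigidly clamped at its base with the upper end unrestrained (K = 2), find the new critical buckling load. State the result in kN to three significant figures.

P_cr ≈ 82.8 kN

P_cr ∝ 1/K², so P_cr,new = P_cr,old × (K_old/K_new)² = 676 × (0.7/2)²
= 676 × 0.1225 = 82.8 kN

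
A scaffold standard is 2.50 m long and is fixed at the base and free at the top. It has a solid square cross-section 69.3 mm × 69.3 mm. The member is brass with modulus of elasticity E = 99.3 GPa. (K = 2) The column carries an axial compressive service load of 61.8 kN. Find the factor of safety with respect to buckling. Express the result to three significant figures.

I = a⁴/12 = 69.3⁴/12 = 1.922×10^6 mm⁴
I = 1.922×10^6 mm⁴ = 1.922×10^-6 m⁴
Effective length L_e = K·L = 2 × 2.50 = 5.000 m
P_cr = π²EI / L_e² = π² × 99.3×10⁹ × 1.922×10^-6 / 5.000² = 7.535×10^4 N
Factor of safety n = P_cr / P = 75.346 / 61.8 = 1.22

n ≈ 1.22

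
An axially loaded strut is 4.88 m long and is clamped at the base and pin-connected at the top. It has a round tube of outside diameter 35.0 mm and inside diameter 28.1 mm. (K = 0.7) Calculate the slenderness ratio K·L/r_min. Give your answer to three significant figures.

d_o = 35.0 mm, d_i = 28.1 mm
I = π(d_o⁴ − d_i⁴)/64 = π(35.0⁴ − 28.10⁴)/64 = 4.306×10^4 mm⁴
A = 342.0 mm²;  r_min = √(I/A) = √(4.306×10^4/342.0) = 11.22 mm
L_e = K·L = 0.7 × 4.88 m = 3.416 m = 3416.0 mm
λ = L_e / r_min = 3416.0 / 11.22 = 304

λ ≈ 304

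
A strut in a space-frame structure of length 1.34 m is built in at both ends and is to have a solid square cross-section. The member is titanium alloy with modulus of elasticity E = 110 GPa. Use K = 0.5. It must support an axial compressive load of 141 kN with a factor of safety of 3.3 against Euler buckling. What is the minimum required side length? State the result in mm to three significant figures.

a ≈ 39.0 mm

Required P_cr = n·P = 3.3 × 141 = 465.3 kN
L_e = K·L = 0.5 × 1.34 = 0.6700 m
Required I = P_cr·L_e²/(π²E) = 4.653×10^5 × 0.6700² / (π² × 1.10×10^11) = 1.924×10^-7 m⁴
I_req = 1.924×10^5 mm⁴
Solid square: I = a⁴/12  ⇒  a = (12I)^(1/4) = (12×1.924×10^5)^(1/4) = 39.0 mm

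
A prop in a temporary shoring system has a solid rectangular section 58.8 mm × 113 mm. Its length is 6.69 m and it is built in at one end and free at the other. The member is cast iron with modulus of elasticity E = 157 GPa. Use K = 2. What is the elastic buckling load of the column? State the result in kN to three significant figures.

P_cr ≈ 16.6 kN

Buckling occurs about the weak axis: I_min = h·b³/12 with b = 58.8 mm (the shorter side).
I_min = 113×58.8³/12 = 1.914×10^6 mm⁴
I = 1.914×10^6 mm⁴ = 1.914×10^-6 m⁴
Effective length L_e = K·L = 2 × 6.69 = 13.38 m
P_cr = π²EI / L_e² = π² × 157×10⁹ × 1.914×10^-6 / 13.38² = 1.657×10^4 N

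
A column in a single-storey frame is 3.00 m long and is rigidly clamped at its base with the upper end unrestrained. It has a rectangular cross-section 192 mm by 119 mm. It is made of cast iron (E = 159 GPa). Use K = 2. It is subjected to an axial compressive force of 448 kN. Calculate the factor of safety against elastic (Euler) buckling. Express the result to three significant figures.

n ≈ 2.62

Buckling occurs about the weak axis: I_min = h·b³/12 with b = 119 mm (the shorter side).
I_min = 192×119³/12 = 2.696×10^7 mm⁴
I = 2.696×10^7 mm⁴ = 2.696×10^-5 m⁴
Effective length L_e = K·L = 2 × 3.00 = 6.000 m
P_cr = π²EI / L_e² = π² × 159×10⁹ × 2.696×10^-5 / 6.000² = 1.175×10^6 N
Factor of safety n = P_cr / P = 1175.3 / 448 = 2.62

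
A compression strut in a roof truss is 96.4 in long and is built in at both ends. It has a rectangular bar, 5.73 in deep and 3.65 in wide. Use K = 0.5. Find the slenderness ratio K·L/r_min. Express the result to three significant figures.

Buckling occurs about the weak axis: I_min = h·b³/12 with b = 3.65 in (the shorter side).
I_min = 5.73×3.65³/12 = 23.22 in⁴
A = 20.91 in²;  r_min = √(I/A) = √(23.22/20.91) = 1.054 in
L_e = K·L = 0.5 × 96.4 = 48.20 in
λ = L_e / r_min = 48.200 / 1.054 = 45.7

λ ≈ 45.7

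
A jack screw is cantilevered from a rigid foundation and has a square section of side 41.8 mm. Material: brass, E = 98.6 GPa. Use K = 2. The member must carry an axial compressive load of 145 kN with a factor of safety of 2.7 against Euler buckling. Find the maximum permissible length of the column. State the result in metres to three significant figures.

I = a⁴/12 = 41.8⁴/12 = 2.544×10^5 mm⁴
I = 2.544×10^-7 m⁴
Required critical load P_cr = n·P = 2.7 × 145 = 391.5 kN = 3.915×10^5 N
From P_cr = π²EI/(K·L)²:  L = (1/K)·√(π²EI/P_cr) = (1/2)·√(π²×9.86×10^10×2.544×10^-7/3.915×10^5)
L = 0.398 m

L_max ≈ 0.398 m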